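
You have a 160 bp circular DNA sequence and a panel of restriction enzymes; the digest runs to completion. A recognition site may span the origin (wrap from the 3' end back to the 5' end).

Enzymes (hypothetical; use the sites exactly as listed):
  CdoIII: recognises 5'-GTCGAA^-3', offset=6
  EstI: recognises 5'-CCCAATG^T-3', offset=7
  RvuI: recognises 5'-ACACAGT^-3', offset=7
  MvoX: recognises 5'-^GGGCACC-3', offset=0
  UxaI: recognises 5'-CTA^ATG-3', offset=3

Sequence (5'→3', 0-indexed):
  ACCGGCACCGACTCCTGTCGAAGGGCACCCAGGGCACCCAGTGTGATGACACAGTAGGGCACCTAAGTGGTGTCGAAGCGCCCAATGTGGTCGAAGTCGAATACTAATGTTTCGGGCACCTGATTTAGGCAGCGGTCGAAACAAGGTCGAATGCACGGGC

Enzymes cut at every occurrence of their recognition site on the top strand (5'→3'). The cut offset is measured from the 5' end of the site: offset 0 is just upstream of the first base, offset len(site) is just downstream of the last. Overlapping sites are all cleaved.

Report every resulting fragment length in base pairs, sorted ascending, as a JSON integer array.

Per-enzyme occurrences:
  CdoIII (GTCGAA, off=6): starts [16, 71, 89, 95, 134, 145] → cuts [22, 77, 95, 101, 140, 151]
  EstI (CCCAATGT, off=7): starts [80] → cuts [87]
  RvuI (ACACAGT, off=7): starts [48] → cuts [55]
  MvoX (GGGCACC, off=0): starts [22, 31, 56, 113, 156] → cuts [22, 31, 56, 113, 156]
  UxaI (CTAATG, off=3): starts [103] → cuts [106]

Pooled cuts: [22, 31, 55, 56, 77, 87, 95, 101, 106, 113, 140, 151, 156]

Fragment lengths:
  22→31: 9 bp
  31→55: 24 bp
  55→56: 1 bp
  56→77: 21 bp
  77→87: 10 bp
  87→95: 8 bp
  95→101: 6 bp
  101→106: 5 bp
  106→113: 7 bp
  113→140: 27 bp
  140→151: 11 bp
  151→156: 5 bp
  156→22 (wrap): 160-156+22 = 26 bp

[1,5,5,6,7,8,9,10,11,21,24,26,27]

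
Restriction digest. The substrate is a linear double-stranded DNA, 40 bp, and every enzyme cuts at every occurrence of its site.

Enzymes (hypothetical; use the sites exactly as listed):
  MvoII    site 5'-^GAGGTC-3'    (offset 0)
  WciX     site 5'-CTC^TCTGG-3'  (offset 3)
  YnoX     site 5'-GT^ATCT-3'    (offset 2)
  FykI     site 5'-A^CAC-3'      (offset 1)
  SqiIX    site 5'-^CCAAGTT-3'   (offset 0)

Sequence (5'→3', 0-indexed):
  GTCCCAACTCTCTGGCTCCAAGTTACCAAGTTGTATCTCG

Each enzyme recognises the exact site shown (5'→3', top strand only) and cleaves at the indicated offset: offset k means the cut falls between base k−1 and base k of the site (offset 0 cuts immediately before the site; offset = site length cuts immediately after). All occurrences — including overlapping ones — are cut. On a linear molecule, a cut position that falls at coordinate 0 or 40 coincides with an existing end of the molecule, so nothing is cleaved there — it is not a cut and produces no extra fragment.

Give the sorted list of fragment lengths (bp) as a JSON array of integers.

[6,7,8,9,10]

Site scan:
  MvoII (GAGGTC, off=0): no sites
  WciX (CTCTCTGG, off=3): starts [7] → cuts [10]
  YnoX (GTATCT, off=2): starts [32] → cuts [34]
  FykI (ACAC, off=1): no sites
  SqiIX (CCAAGTT, off=0): starts [17, 25] → cuts [17, 25]

All cut coordinates (distinct, sorted): [10, 17, 25, 34]

Fragments:
  [0,10): 10 bp
  [10,17): 7 bp
  [17,25): 8 bp
  [25,34): 9 bp
  [34,40): 6 bp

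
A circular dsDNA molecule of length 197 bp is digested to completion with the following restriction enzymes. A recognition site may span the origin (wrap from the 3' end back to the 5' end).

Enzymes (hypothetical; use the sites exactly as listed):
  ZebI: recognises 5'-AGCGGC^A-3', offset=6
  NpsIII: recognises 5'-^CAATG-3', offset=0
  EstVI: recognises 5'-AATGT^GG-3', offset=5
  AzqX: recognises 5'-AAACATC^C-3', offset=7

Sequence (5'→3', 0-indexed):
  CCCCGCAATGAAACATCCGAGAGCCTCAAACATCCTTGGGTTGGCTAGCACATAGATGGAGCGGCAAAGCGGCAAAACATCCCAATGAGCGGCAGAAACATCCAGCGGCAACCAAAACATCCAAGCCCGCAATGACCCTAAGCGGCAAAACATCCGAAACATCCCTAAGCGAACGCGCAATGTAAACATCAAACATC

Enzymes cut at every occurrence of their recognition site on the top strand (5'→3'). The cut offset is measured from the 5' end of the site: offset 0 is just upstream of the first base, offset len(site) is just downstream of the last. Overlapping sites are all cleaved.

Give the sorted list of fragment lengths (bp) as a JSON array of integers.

Site scan:
  ZebI (AGCGGCA, off=6): starts [59, 67, 87, 103, 140] → cuts [65, 73, 93, 109, 146]
  NpsIII (CAATG, off=0): starts [5, 82, 129, 177] → cuts [5, 82, 129, 177]
  EstVI (AATGTGG, off=5): no sites
  AzqX (AAACATCC, off=7): starts [10, 27, 74, 95, 114, 147, 156, 190] → cuts [0, 17, 34, 81, 102, 121, 154, 163]

Pooled cuts: [0, 5, 17, 34, 65, 73, 81, 82, 93, 102, 109, 121, 129, 146, 154, 163, 177]

Fragment lengths:
  0→5: 5 bp
  5→17: 12 bp
  17→34: 17 bp
  34→65: 31 bp
  65→73: 8 bp
  73→81: 8 bp
  81→82: 1 bp
  82→93: 11 bp
  93→102: 9 bp
  102→109: 7 bp
  109→121: 12 bp
  121→129: 8 bp
  129→146: 17 bp
  146→154: 8 bp
  154→163: 9 bp
  163→177: 14 bp
  177→0 (wrap): 197-177+0 = 20 bp

[1,5,7,8,8,8,8,9,9,11,12,12,14,17,17,20,31]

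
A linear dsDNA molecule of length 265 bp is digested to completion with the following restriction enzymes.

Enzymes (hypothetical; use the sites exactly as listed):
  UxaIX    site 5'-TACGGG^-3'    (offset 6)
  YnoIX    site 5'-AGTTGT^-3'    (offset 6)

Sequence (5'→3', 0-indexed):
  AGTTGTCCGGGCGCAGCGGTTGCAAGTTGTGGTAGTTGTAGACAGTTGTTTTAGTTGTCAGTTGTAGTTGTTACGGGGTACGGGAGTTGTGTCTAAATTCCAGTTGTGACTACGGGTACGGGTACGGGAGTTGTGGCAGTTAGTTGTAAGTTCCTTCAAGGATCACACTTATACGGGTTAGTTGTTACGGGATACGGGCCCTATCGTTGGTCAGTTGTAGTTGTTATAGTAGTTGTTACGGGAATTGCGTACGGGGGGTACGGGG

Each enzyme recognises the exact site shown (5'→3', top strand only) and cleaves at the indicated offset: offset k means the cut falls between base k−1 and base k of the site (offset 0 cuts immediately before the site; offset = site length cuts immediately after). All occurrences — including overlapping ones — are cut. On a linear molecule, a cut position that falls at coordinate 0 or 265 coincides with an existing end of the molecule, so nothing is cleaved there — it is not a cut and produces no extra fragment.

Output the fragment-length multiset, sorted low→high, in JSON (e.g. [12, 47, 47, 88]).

[1,6,6,6,6,6,6,6,6,6,6,7,7,7,8,9,9,9,9,10,12,13,13,17,20,24,30]

Per-enzyme occurrences:
  UxaIX TACGGG/6: at [71, 78, 110, 116, 122, 171, 185, 192, 236, 249, 258] ⇒ [77, 84, 116, 122, 128, 177, 191, 198, 242, 255, 264]
  YnoIX AGTTGT/6: at [0, 24, 33, 43, 52, 59, 65, 84, 101, 128, 141, 179, 212, 218, 230] ⇒ [6, 30, 39, 49, 58, 65, 71, 90, 107, 134, 147, 185, 218, 224, 236]

All cut coordinates (distinct, sorted): [6, 30, 39, 49, 58, 65, 71, 77, 84, 90, 107, 116, 122, 128, 134, 147, 177, 185, 191, 198, 218, 224, 236, 242, 255, 264]

Fragment lengths:
  [0,6): 6 bp
  [6,30): 24 bp
  [30,39): 9 bp
  [39,49): 10 bp
  [49,58): 9 bp
  [58,65): 7 bp
  [65,71): 6 bp
  [71,77): 6 bp
  [77,84): 7 bp
  [84,90): 6 bp
  [90,107): 17 bp
  [107,116): 9 bp
  [116,122): 6 bp
  [122,128): 6 bp
  [128,134): 6 bp
  [134,147): 13 bp
  [147,177): 30 bp
  [177,185): 8 bp
  [185,191): 6 bp
  [191,198): 7 bp
  [198,218): 20 bp
  [218,224): 6 bp
  [224,236): 12 bp
  [236,242): 6 bp
  [242,255): 13 bp
  [255,264): 9 bp
  [264,265): 1 bp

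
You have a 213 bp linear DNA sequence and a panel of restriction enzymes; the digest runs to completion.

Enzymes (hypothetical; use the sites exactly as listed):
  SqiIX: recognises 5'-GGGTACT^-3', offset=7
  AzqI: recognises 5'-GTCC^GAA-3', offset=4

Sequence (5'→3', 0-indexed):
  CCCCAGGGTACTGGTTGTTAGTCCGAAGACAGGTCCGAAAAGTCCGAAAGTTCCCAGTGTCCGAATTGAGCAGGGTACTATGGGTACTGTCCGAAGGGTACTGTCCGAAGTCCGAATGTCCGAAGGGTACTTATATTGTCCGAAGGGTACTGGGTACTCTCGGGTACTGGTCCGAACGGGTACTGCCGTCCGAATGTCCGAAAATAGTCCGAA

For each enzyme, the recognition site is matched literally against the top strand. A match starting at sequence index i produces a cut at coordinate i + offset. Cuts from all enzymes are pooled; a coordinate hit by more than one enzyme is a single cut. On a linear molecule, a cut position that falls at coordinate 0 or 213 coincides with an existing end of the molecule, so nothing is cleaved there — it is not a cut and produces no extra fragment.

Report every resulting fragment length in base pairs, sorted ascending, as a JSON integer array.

Per-enzyme occurrences:
  SqiIX GGGTACT/7: at [5, 72, 81, 95, 124, 144, 151, 161, 177] ⇒ [12, 79, 88, 102, 131, 151, 158, 168, 184]
  AzqI GTCCGAA/4: at [20, 32, 41, 58, 88, 102, 109, 117, 137, 169, 187, 195, 206] ⇒ [24, 36, 45, 62, 92, 106, 113, 121, 141, 173, 191, 199, 210]

Pooled cuts: [12, 24, 36, 45, 62, 79, 88, 92, 102, 106, 113, 121, 131, 141, 151, 158, 168, 173, 184, 191, 199, 210]

Fragments:
  [0,12): 12 bp
  [12,24): 12 bp
  [24,36): 12 bp
  [36,45): 9 bp
  [45,62): 17 bp
  [62,79): 17 bp
  [79,88): 9 bp
  [88,92): 4 bp
  [92,102): 10 bp
  [102,106): 4 bp
  [106,113): 7 bp
  [113,121): 8 bp
  [121,131): 10 bp
  [131,141): 10 bp
  [141,151): 10 bp
  [151,158): 7 bp
  [158,168): 10 bp
  [168,173): 5 bp
  [173,184): 11 bp
  [184,191): 7 bp
  [191,199): 8 bp
  [199,210): 11 bp
  [210,213): 3 bp

[3,4,4,5,7,7,7,8,8,9,9,10,10,10,10,10,11,11,12,12,12,17,17]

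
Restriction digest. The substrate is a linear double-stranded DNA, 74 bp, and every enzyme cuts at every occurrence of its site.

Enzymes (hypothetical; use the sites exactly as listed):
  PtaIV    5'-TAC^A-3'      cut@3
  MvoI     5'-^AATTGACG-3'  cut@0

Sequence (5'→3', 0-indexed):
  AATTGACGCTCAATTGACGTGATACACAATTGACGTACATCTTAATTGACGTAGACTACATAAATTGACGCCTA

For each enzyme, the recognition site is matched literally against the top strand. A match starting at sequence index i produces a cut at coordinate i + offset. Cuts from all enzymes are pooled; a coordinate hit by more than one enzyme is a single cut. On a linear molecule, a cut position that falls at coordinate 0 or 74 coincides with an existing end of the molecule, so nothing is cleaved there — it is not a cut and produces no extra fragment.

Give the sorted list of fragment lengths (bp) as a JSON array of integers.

Scan for sites:
  PtaIV TACA/3: at [22, 35, 56] ⇒ [25, 38, 59]
  MvoI AATTGACG/0: at [0, 11, 27, 43, 62] ⇒ [11, 27, 43, 62] (position 0 is a terminus of the linear molecule — no cut)

Pooled cuts: [11, 25, 27, 38, 43, 59, 62]

Fragment lengths:
  [0,11): 11 bp
  [11,25): 14 bp
  [25,27): 2 bp
  [27,38): 11 bp
  [38,43): 5 bp
  [43,59): 16 bp
  [59,62): 3 bp
  [62,74): 12 bp

[2,3,5,11,11,12,14,16]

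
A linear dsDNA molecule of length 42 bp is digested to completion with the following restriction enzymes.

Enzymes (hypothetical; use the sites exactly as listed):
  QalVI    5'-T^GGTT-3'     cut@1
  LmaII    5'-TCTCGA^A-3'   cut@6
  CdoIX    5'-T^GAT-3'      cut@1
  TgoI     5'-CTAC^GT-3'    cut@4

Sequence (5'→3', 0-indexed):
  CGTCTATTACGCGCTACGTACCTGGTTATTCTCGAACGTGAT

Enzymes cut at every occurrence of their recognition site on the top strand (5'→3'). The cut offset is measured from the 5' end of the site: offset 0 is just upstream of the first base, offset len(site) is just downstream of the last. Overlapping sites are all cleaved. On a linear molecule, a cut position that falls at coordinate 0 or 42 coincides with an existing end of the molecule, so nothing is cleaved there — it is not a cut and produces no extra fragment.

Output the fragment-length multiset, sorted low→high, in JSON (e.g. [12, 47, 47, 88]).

Per-enzyme occurrences:
  QalVI TGGTT/1: at [22] ⇒ [23]
  LmaII TCTCGAA/6: at [29] ⇒ [35]
  CdoIX TGAT/1: at [38] ⇒ [39]
  TgoI CTACGT/4: at [13] ⇒ [17]

All cut coordinates (distinct, sorted): [17, 23, 35, 39]

Fragment lengths:
  [0,17): 17 bp
  [17,23): 6 bp
  [23,35): 12 bp
  [35,39): 4 bp
  [39,42): 3 bp

[3,4,6,12,17]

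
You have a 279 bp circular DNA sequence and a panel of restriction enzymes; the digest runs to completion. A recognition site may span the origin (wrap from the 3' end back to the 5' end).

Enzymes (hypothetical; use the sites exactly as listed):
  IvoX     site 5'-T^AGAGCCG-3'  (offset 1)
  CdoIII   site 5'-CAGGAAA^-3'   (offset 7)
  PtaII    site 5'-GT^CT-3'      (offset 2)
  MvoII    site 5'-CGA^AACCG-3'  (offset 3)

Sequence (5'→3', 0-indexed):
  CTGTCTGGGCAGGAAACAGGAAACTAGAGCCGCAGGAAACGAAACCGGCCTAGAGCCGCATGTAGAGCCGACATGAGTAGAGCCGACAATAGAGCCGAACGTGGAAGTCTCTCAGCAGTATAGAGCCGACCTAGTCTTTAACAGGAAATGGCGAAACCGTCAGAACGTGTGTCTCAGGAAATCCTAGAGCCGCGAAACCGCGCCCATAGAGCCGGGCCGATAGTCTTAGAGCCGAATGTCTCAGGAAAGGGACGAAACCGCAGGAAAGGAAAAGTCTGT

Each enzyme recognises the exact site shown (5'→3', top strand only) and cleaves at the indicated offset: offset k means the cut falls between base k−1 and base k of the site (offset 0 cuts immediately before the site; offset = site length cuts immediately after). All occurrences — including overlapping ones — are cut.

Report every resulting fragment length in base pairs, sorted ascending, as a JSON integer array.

Scan for sites:
  IvoX (TAGAGCCG, off=1): starts [24, 50, 62, 77, 89, 120, 184, 206, 226] → cuts [25, 51, 63, 78, 90, 121, 185, 207, 227]
  CdoIII (CAGGAAA, off=7): starts [9, 16, 32, 141, 174, 241, 260] → cuts [16, 23, 39, 148, 181, 248, 267]
  PtaII (GTCT, off=2): starts [2, 106, 133, 170, 222, 237, 273, 277] → cuts [0, 4, 108, 135, 172, 224, 239, 275]
  MvoII (CGAAACCG, off=3): starts [39, 151, 192, 252] → cuts [42, 154, 195, 255]

Pooled cuts: [0, 4, 16, 23, 25, 39, 42, 51, 63, 78, 90, 108, 121, 135, 148, 154, 172, 181, 185, 195, 207, 224, 227, 239, 248, 255, 267, 275]

Fragment lengths:
  0→4: 4 bp
  4→16: 12 bp
  16→23: 7 bp
  23→25: 2 bp
  25→39: 14 bp
  39→42: 3 bp
  42→51: 9 bp
  51→63: 12 bp
  63→78: 15 bp
  78→90: 12 bp
  90→108: 18 bp
  108→121: 13 bp
  121→135: 14 bp
  135→148: 13 bp
  148→154: 6 bp
  154→172: 18 bp
  172→181: 9 bp
  181→185: 4 bp
  185→195: 10 bp
  195→207: 12 bp
  207→224: 17 bp
  224→227: 3 bp
  227→239: 12 bp
  239→248: 9 bp
  248→255: 7 bp
  255→267: 12 bp
  267→275: 8 bp
  275→0 (wrap): 279-275+0 = 4 bp

[2,3,3,4,4,4,6,7,7,8,9,9,9,10,12,12,12,12,12,12,13,13,14,14,15,17,18,18]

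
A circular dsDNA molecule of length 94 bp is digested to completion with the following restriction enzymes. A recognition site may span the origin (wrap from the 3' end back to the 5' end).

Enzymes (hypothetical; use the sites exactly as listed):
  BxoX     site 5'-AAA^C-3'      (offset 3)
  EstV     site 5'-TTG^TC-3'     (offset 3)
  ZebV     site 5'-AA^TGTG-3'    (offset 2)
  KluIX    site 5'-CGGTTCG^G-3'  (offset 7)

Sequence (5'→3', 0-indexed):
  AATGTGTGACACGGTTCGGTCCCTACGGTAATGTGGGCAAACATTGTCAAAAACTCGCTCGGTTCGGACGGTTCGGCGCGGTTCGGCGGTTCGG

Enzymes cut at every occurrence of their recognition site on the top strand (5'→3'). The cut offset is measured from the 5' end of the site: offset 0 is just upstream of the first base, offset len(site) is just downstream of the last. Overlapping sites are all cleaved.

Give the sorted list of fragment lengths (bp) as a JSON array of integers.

[3,5,7,8,9,10,10,13,13,16]

Scan for sites:
  BxoX (AAAC, off=3): starts [38, 50] → cuts [41, 53]
  EstV (TTGTC, off=3): starts [43] → cuts [46]
  ZebV (AATGTG, off=2): starts [0, 29] → cuts [2, 31]
  KluIX (CGGTTCGG, off=7): starts [11, 59, 68, 78, 86] → cuts [18, 66, 75, 85, 93]

All cut coordinates (distinct, sorted): [2, 18, 31, 41, 46, 53, 66, 75, 85, 93]

Fragments:
  2→18: 16 bp
  18→31: 13 bp
  31→41: 10 bp
  41→46: 5 bp
  46→53: 7 bp
  53→66: 13 bp
  66→75: 9 bp
  75→85: 10 bp
  85→93: 8 bp
  93→2 (wrap): 94-93+2 = 3 bp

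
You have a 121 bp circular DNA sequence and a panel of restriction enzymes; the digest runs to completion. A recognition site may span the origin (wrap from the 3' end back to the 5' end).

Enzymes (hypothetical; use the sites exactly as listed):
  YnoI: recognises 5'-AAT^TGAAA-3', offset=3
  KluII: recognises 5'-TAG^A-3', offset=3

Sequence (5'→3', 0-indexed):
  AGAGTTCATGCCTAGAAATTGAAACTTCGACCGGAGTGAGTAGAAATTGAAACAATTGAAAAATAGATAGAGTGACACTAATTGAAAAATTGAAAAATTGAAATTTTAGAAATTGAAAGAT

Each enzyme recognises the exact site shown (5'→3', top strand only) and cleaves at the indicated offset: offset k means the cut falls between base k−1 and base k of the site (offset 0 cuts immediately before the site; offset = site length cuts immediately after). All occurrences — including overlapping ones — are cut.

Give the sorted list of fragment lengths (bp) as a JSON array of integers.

[4,4,4,4,8,8,9,10,10,11,12,13,24]

Site scan:
  YnoI AATTGAAA/3: at [16, 44, 53, 79, 87, 95, 110] ⇒ [19, 47, 56, 82, 90, 98, 113]
  KluII TAGA/3: at [12, 40, 63, 67, 106, 120] ⇒ [2, 15, 43, 66, 70, 109]

All cut coordinates (distinct, sorted): [2, 15, 19, 43, 47, 56, 66, 70, 82, 90, 98, 109, 113]

Fragments:
  2→15: 13 bp
  15→19: 4 bp
  19→43: 24 bp
  43→47: 4 bp
  47→56: 9 bp
  56→66: 10 bp
  66→70: 4 bp
  70→82: 12 bp
  82→90: 8 bp
  90→98: 8 bp
  98→109: 11 bp
  109→113: 4 bp
  113→2 (wrap): 121-113+2 = 10 bp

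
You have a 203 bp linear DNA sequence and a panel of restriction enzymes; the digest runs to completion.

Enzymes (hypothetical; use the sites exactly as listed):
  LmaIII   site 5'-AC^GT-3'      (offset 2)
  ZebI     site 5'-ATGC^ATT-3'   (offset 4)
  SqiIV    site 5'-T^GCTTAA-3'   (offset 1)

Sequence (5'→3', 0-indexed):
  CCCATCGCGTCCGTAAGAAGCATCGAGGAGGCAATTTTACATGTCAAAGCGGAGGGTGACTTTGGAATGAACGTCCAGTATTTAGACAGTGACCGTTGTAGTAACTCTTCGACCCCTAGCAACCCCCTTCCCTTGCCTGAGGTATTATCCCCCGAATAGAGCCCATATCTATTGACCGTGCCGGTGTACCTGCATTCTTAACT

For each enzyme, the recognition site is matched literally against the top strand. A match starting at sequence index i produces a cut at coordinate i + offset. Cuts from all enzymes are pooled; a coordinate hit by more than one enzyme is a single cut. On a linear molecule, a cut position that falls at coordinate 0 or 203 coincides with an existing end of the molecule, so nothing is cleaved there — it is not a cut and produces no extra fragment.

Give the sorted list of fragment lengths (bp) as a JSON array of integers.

[72,131]

Per-enzyme occurrences:
  LmaIII (ACGT, off=2): starts [70] → cuts [72]
  ZebI (ATGCATT, off=4): no sites
  SqiIV (TGCTTAA, off=1): no sites

All cut coordinates (distinct, sorted): [72]

Fragment lengths:
  [0,72): 72 bp
  [72,203): 131 bp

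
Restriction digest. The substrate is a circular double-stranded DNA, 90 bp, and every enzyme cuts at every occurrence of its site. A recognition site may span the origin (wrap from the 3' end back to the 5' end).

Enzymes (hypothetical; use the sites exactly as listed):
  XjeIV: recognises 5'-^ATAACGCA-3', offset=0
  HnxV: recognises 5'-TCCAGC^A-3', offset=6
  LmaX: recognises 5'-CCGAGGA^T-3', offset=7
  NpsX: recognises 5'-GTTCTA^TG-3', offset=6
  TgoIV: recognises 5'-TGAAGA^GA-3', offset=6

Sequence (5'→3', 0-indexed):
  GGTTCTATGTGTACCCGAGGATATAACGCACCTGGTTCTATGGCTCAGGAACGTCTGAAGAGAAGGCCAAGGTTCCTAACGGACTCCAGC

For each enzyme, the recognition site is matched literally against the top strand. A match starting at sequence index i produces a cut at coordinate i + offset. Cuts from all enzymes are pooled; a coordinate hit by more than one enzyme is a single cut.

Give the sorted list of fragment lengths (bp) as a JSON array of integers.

Site scan:
  XjeIV ATAACGCA/0: at [22] ⇒ [22]
  HnxV (TCCAGCA, off=6): no sites
  LmaX CCGAGGAT/7: at [14] ⇒ [21]
  NpsX GTTCTATG/6: at [1, 34] ⇒ [7, 40]
  TgoIV TGAAGAGA/6: at [55] ⇒ [61]

All cut coordinates (distinct, sorted): [7, 21, 22, 40, 61]

Fragments:
  7→21: 14 bp
  21→22: 1 bp
  22→40: 18 bp
  40→61: 21 bp
  61→7 (wrap): 90-61+7 = 36 bp

[1,14,18,21,36]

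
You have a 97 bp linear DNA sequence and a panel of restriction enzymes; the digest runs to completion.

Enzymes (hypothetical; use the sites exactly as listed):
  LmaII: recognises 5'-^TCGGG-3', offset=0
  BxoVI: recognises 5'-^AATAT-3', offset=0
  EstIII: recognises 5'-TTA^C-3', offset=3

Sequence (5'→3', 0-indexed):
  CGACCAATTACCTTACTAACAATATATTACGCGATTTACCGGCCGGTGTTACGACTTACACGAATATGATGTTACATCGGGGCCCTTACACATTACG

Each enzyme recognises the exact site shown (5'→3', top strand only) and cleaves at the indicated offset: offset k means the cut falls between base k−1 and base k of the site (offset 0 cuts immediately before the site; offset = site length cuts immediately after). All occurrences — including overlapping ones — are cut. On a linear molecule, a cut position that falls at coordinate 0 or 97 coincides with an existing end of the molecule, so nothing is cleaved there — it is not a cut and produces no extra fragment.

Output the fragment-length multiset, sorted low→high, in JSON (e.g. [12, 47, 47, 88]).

[2,2,4,5,5,7,7,9,9,10,12,12,13]

Site scan:
  LmaII (TCGGG, off=0): starts [76] → cuts [76]
  BxoVI (AATAT, off=0): starts [20, 62] → cuts [20, 62]
  EstIII (TTAC, off=3): starts [7, 12, 26, 35, 48, 55, 71, 85, 92] → cuts [10, 15, 29, 38, 51, 58, 74, 88, 95]

All cut coordinates (distinct, sorted): [10, 15, 20, 29, 38, 51, 58, 62, 74, 76, 88, 95]

Fragments:
  [0,10): 10 bp
  [10,15): 5 bp
  [15,20): 5 bp
  [20,29): 9 bp
  [29,38): 9 bp
  [38,51): 13 bp
  [51,58): 7 bp
  [58,62): 4 bp
  [62,74): 12 bp
  [74,76): 2 bp
  [76,88): 12 bp
  [88,95): 7 bp
  [95,97): 2 bp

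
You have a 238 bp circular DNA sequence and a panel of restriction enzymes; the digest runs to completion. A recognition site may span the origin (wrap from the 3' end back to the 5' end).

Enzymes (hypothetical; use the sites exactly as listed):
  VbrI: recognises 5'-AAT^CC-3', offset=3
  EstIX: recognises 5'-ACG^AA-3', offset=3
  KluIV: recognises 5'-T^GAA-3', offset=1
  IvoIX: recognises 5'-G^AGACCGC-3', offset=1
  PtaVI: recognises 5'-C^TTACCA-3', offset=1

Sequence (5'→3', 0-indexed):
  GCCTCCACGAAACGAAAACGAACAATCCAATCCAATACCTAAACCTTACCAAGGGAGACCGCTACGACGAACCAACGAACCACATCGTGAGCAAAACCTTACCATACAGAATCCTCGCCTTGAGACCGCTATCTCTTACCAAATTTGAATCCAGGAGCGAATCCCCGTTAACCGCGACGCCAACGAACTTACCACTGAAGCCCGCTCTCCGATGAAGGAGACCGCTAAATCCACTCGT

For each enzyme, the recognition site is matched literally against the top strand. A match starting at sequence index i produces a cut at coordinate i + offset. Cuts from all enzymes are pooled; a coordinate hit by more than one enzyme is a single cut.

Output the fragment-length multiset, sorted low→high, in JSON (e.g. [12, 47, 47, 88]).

[3,4,5,5,5,6,6,8,8,10,10,11,12,12,13,14,14,14,17,17,21,23]

Scan for sites:
  VbrI (AATCC, off=3): starts [23, 28, 109, 147, 159, 227] → cuts [26, 31, 112, 150, 162, 230]
  EstIX (ACGAA, off=3): starts [6, 11, 17, 66, 74, 182] → cuts [9, 14, 20, 69, 77, 185]
  KluIV (TGAA, off=1): starts [145, 195, 212] → cuts [146, 196, 213]
  IvoIX (GAGACCGC, off=1): starts [54, 121, 217] → cuts [55, 122, 218]
  PtaVI (CTTACCA, off=1): starts [44, 97, 134, 187] → cuts [45, 98, 135, 188]

All cut coordinates (distinct, sorted): [9, 14, 20, 26, 31, 45, 55, 69, 77, 98, 112, 122, 135, 146, 150, 162, 185, 188, 196, 213, 218, 230]

Fragments:
  9→14: 5 bp
  14→20: 6 bp
  20→26: 6 bp
  26→31: 5 bp
  31→45: 14 bp
  45→55: 10 bp
  55→69: 14 bp
  69→77: 8 bp
  77→98: 21 bp
  98→112: 14 bp
  112→122: 10 bp
  122→135: 13 bp
  135→146: 11 bp
  146→150: 4 bp
  150→162: 12 bp
  162→185: 23 bp
  185→188: 3 bp
  188→196: 8 bp
  196→213: 17 bp
  213→218: 5 bp
  218→230: 12 bp
  230→9 (wrap): 238-230+9 = 17 bp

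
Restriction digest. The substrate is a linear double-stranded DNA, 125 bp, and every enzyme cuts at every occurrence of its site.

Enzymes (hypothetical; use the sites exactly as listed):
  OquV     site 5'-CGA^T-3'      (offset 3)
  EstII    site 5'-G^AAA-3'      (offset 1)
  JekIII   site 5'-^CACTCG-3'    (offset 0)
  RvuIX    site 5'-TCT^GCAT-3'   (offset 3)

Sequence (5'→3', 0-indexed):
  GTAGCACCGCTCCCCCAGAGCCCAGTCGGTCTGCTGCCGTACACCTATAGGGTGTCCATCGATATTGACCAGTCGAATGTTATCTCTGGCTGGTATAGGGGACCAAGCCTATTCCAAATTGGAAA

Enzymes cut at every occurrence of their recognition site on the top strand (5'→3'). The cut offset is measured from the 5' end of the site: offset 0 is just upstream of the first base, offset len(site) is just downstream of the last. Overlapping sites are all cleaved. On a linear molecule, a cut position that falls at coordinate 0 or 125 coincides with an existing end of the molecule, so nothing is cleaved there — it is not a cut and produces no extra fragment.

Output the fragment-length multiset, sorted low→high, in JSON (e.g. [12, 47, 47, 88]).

Per-enzyme occurrences:
  OquV CGAT/3: at [59] ⇒ [62]
  EstII GAAA/1: at [121] ⇒ [122]
  JekIII (CACTCG, off=0): no sites
  RvuIX (TCTGCAT, off=3): no sites

Pooled cuts: [62, 122]

Fragment lengths:
  [0,62): 62 bp
  [62,122): 60 bp
  [122,125): 3 bp

[3,60,62]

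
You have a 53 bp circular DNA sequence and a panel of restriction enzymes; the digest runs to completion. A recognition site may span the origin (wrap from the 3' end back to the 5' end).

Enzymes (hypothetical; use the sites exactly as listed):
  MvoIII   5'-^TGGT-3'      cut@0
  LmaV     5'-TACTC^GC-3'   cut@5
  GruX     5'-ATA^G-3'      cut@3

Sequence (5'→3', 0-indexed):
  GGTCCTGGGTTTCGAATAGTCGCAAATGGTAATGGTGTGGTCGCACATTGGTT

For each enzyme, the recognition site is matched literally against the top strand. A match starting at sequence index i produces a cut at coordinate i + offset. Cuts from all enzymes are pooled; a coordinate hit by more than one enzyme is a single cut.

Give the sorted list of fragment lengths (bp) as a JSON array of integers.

Site scan:
  MvoIII TGGT/0: at [26, 32, 37, 48, 52] ⇒ [26, 32, 37, 48, 52]
  LmaV (TACTCGC, off=5): no sites
  GruX ATAG/3: at [15] ⇒ [18]

Pooled cuts: [18, 26, 32, 37, 48, 52]

Fragment lengths:
  18→26: 8 bp
  26→32: 6 bp
  32→37: 5 bp
  37→48: 11 bp
  48→52: 4 bp
  52→18 (wrap): 53-52+18 = 19 bp

[4,5,6,8,11,19]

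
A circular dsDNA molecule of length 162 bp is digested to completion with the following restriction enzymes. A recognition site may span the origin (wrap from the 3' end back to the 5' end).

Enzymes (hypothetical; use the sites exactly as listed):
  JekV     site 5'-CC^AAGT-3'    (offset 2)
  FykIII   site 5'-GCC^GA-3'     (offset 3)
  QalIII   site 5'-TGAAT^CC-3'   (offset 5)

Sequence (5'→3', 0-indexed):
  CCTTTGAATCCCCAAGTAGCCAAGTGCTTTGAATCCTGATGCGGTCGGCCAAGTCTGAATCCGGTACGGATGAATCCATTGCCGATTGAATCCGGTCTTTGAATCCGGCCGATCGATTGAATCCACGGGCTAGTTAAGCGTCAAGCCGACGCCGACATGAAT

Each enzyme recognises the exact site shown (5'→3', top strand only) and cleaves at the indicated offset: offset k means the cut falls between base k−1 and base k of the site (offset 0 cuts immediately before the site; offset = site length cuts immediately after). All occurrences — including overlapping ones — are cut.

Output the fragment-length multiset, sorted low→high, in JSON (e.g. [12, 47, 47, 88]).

[4,6,6,8,8,8,9,9,10,12,13,13,15,16,25]

Scan for sites:
  JekV (CCAAGT, off=2): starts [11, 19, 48] → cuts [13, 21, 50]
  FykIII (GCCGA, off=3): starts [80, 107, 144, 150] → cuts [83, 110, 147, 153]
  QalIII (TGAATCC, off=5): starts [4, 29, 55, 70, 86, 99, 117, 157] → cuts [0, 9, 34, 60, 75, 91, 104, 122]

Pooled cuts: [0, 9, 13, 21, 34, 50, 60, 75, 83, 91, 104, 110, 122, 147, 153]

Fragments:
  0→9: 9 bp
  9→13: 4 bp
  13→21: 8 bp
  21→34: 13 bp
  34→50: 16 bp
  50→60: 10 bp
  60→75: 15 bp
  75→83: 8 bp
  83→91: 8 bp
  91→104: 13 bp
  104→110: 6 bp
  110→122: 12 bp
  122→147: 25 bp
  147→153: 6 bp
  153→0 (wrap): 162-153+0 = 9 bp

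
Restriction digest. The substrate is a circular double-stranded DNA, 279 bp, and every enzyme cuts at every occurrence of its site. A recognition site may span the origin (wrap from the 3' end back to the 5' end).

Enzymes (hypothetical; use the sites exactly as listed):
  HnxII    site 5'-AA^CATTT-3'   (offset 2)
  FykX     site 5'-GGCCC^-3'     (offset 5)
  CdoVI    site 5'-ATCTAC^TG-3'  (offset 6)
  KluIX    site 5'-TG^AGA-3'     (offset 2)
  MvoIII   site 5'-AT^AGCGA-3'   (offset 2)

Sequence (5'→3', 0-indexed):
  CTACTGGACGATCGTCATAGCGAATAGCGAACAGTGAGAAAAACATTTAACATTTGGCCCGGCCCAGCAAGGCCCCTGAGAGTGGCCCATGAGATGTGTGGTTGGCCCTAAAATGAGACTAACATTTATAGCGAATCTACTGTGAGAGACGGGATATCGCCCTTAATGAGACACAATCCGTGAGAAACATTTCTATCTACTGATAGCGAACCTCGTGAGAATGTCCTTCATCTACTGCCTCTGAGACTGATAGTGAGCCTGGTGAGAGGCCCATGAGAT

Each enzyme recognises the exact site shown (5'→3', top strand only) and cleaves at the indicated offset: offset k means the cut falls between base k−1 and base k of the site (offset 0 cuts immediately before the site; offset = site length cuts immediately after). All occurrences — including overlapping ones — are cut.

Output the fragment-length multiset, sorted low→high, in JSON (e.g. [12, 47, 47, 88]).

Scan for sites:
  HnxII (AACATTT, off=2): starts [41, 48, 120, 185] → cuts [43, 50, 122, 187]
  FykX (GGCCC, off=5): starts [55, 60, 70, 83, 103, 267] → cuts [60, 65, 75, 88, 108, 272]
  CdoVI (ATCTACTG, off=6): starts [134, 194, 229, 277] → cuts [4, 140, 200, 235]
  KluIX (TGAGA, off=2): starts [34, 76, 89, 113, 142, 166, 180, 215, 241, 262, 273] → cuts [36, 78, 91, 115, 144, 168, 182, 217, 243, 264, 275]
  MvoIII (ATAGCGA, off=2): starts [16, 23, 127, 202] → cuts [18, 25, 129, 204]

Pooled cuts: [4, 18, 25, 36, 43, 50, 60, 65, 75, 78, 88, 91, 108, 115, 122, 129, 140, 144, 168, 182, 187, 200, 204, 217, 235, 243, 264, 272, 275]

Fragments:
  4→18: 14 bp
  18→25: 7 bp
  25→36: 11 bp
  36→43: 7 bp
  43→50: 7 bp
  50→60: 10 bp
  60→65: 5 bp
  65→75: 10 bp
  75→78: 3 bp
  78→88: 10 bp
  88→91: 3 bp
  91→108: 17 bp
  108→115: 7 bp
  115→122: 7 bp
  122→129: 7 bp
  129→140: 11 bp
  140→144: 4 bp
  144→168: 24 bp
  168→182: 14 bp
  182→187: 5 bp
  187→200: 13 bp
  200→204: 4 bp
  204→217: 13 bp
  217→235: 18 bp
  235→243: 8 bp
  243→264: 21 bp
  264→272: 8 bp
  272→275: 3 bp
  275→4 (wrap): 279-275+4 = 8 bp

[3,3,3,4,4,5,5,7,7,7,7,7,7,8,8,8,10,10,10,11,11,13,13,14,14,17,18,21,24]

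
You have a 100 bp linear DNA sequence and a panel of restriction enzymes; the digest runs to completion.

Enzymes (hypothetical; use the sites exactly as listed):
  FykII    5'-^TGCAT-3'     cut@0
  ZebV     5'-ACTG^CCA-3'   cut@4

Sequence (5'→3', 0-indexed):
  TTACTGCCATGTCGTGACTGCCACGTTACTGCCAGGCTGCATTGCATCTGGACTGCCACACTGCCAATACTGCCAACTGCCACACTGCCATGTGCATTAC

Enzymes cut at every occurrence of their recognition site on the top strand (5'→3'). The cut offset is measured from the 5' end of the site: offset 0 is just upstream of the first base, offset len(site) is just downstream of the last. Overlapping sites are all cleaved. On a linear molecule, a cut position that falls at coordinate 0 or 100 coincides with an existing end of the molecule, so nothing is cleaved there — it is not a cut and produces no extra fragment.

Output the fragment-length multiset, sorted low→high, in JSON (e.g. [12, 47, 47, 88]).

Site scan:
  FykII (TGCAT, off=0): starts [37, 42, 92] → cuts [37, 42, 92]
  ZebV (ACTGCCA, off=4): starts [2, 16, 27, 51, 59, 68, 75, 83] → cuts [6, 20, 31, 55, 63, 72, 79, 87]

Pooled cuts: [6, 20, 31, 37, 42, 55, 63, 72, 79, 87, 92]

Fragment lengths:
  [0,6): 6 bp
  [6,20): 14 bp
  [20,31): 11 bp
  [31,37): 6 bp
  [37,42): 5 bp
  [42,55): 13 bp
  [55,63): 8 bp
  [63,72): 9 bp
  [72,79): 7 bp
  [79,87): 8 bp
  [87,92): 5 bp
  [92,100): 8 bp

[5,5,6,6,7,8,8,8,9,11,13,14]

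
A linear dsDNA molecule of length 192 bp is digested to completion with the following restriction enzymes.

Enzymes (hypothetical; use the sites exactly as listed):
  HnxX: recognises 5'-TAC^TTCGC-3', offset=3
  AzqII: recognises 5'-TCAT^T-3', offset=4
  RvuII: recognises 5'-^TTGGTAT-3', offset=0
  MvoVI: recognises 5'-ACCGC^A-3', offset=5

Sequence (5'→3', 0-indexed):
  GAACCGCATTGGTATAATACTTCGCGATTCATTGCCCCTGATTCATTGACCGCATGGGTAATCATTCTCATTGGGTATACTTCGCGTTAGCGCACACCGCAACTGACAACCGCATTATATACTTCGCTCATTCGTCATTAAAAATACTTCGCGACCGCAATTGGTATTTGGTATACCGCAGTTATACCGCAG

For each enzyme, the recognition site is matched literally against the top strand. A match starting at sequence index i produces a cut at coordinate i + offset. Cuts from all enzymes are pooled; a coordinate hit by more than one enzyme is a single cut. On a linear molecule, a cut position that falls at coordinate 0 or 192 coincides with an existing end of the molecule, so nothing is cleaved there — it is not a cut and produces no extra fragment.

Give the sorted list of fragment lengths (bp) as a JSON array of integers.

Per-enzyme occurrences:
  HnxX TACTTCGC/3: at [17, 77, 119, 144] ⇒ [20, 80, 122, 147]
  AzqII TCATT/4: at [28, 42, 61, 67, 127, 134] ⇒ [32, 46, 65, 71, 131, 138]
  RvuII TTGGTAT/0: at [8, 160, 167] ⇒ [8, 160, 167]
  MvoVI ACCGCA/5: at [2, 48, 95, 108, 153, 174, 185] ⇒ [7, 53, 100, 113, 158, 179, 190]

All cut coordinates (distinct, sorted): [7, 8, 20, 32, 46, 53, 65, 71, 80, 100, 113, 122, 131, 138, 147, 158, 160, 167, 179, 190]

Fragments:
  [0,7): 7 bp
  [7,8): 1 bp
  [8,20): 12 bp
  [20,32): 12 bp
  [32,46): 14 bp
  [46,53): 7 bp
  [53,65): 12 bp
  [65,71): 6 bp
  [71,80): 9 bp
  [80,100): 20 bp
  [100,113): 13 bp
  [113,122): 9 bp
  [122,131): 9 bp
  [131,138): 7 bp
  [138,147): 9 bp
  [147,158): 11 bp
  [158,160): 2 bp
  [160,167): 7 bp
  [167,179): 12 bp
  [179,190): 11 bp
  [190,192): 2 bp

[1,2,2,6,7,7,7,7,9,9,9,9,11,11,12,12,12,12,13,14,20]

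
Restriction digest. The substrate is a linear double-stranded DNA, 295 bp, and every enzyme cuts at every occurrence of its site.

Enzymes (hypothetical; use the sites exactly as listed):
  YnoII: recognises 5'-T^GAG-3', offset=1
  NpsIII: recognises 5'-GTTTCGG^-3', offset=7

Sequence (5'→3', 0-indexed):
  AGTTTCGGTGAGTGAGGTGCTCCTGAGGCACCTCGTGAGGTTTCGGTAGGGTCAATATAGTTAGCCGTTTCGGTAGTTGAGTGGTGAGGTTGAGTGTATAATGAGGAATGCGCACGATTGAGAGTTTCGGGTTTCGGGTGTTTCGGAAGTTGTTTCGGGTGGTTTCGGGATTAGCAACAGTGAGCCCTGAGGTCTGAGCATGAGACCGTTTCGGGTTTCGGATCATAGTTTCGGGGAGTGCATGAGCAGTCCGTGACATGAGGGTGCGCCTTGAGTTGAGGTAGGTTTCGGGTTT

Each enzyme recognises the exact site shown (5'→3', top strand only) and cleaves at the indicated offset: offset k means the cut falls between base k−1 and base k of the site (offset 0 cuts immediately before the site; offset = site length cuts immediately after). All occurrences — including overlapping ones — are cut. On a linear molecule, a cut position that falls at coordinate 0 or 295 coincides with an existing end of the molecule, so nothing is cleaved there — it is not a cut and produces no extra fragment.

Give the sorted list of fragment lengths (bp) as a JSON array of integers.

Scan for sites:
  YnoII TGAG/1: at [8, 12, 23, 35, 77, 84, 90, 101, 118, 180, 187, 194, 200, 242, 258, 271, 276] ⇒ [9, 13, 24, 36, 78, 85, 91, 102, 119, 181, 188, 195, 201, 243, 259, 272, 277]
  NpsIII GTTTCGG/7: at [1, 39, 66, 123, 130, 139, 151, 161, 207, 214, 227, 284] ⇒ [8, 46, 73, 130, 137, 146, 158, 168, 214, 221, 234, 291]

All cut coordinates (distinct, sorted): [8, 9, 13, 24, 36, 46, 73, 78, 85, 91, 102, 119, 130, 137, 146, 158, 168, 181, 188, 195, 201, 214, 221, 234, 243, 259, 272, 277, 291]

Fragments:
  [0,8): 8 bp
  [8,9): 1 bp
  [9,13): 4 bp
  [13,24): 11 bp
  [24,36): 12 bp
  [36,46): 10 bp
  [46,73): 27 bp
  [73,78): 5 bp
  [78,85): 7 bp
  [85,91): 6 bp
  [91,102): 11 bp
  [102,119): 17 bp
  [119,130): 11 bp
  [130,137): 7 bp
  [137,146): 9 bp
  [146,158): 12 bp
  [158,168): 10 bp
  [168,181): 13 bp
  [181,188): 7 bp
  [188,195): 7 bp
  [195,201): 6 bp
  [201,214): 13 bp
  [214,221): 7 bp
  [221,234): 13 bp
  [234,243): 9 bp
  [243,259): 16 bp
  [259,272): 13 bp
  [272,277): 5 bp
  [277,291): 14 bp
  [291,295): 4 bp

[1,4,4,5,5,6,6,7,7,7,7,7,8,9,9,10,10,11,11,11,12,12,13,13,13,13,14,16,17,27]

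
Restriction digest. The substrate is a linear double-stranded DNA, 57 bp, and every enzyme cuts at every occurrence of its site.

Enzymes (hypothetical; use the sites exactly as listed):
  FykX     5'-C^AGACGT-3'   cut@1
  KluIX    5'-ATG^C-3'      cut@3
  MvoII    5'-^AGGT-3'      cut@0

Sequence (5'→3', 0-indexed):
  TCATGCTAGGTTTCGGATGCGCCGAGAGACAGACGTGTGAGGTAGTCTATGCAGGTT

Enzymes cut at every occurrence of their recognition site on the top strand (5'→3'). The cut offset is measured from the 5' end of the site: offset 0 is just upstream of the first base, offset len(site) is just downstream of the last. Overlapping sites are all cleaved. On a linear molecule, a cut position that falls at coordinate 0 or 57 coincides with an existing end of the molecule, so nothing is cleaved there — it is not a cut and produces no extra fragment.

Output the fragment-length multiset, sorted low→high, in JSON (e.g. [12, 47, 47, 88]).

[1,2,5,5,9,11,12,12]

Per-enzyme occurrences:
  FykX (CAGACGT, off=1): starts [29] → cuts [30]
  KluIX (ATGC, off=3): starts [2, 16, 48] → cuts [5, 19, 51]
  MvoII (AGGT, off=0): starts [7, 39, 52] → cuts [7, 39, 52]

All cut coordinates (distinct, sorted): [5, 7, 19, 30, 39, 51, 52]

Fragments:
  [0,5): 5 bp
  [5,7): 2 bp
  [7,19): 12 bp
  [19,30): 11 bp
  [30,39): 9 bp
  [39,51): 12 bp
  [51,52): 1 bp
  [52,57): 5 bp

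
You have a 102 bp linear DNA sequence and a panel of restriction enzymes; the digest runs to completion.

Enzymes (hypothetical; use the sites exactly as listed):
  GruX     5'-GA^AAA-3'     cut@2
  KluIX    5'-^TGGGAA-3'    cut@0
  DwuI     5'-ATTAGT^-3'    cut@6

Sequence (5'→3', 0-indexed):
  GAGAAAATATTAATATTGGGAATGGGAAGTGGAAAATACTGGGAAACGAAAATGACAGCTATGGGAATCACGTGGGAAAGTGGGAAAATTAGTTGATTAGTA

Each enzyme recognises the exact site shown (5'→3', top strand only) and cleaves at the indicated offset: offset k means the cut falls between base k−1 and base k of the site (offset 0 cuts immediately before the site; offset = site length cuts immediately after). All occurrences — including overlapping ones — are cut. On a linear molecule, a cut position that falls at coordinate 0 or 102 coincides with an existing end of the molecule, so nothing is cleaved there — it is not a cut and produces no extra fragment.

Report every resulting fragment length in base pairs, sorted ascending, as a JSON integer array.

Site scan:
  GruX (GAAAA, off=2): starts [2, 31, 47, 83] → cuts [4, 33, 49, 85]
  KluIX (TGGGAA, off=0): starts [16, 22, 39, 61, 72, 80] → cuts [16, 22, 39, 61, 72, 80]
  DwuI (ATTAGT, off=6): starts [87, 95] → cuts [93, 101]

Pooled cuts: [4, 16, 22, 33, 39, 49, 61, 72, 80, 85, 93, 101]

Fragments:
  [0,4): 4 bp
  [4,16): 12 bp
  [16,22): 6 bp
  [22,33): 11 bp
  [33,39): 6 bp
  [39,49): 10 bp
  [49,61): 12 bp
  [61,72): 11 bp
  [72,80): 8 bp
  [80,85): 5 bp
  [85,93): 8 bp
  [93,101): 8 bp
  [101,102): 1 bp

[1,4,5,6,6,8,8,8,10,11,11,12,12]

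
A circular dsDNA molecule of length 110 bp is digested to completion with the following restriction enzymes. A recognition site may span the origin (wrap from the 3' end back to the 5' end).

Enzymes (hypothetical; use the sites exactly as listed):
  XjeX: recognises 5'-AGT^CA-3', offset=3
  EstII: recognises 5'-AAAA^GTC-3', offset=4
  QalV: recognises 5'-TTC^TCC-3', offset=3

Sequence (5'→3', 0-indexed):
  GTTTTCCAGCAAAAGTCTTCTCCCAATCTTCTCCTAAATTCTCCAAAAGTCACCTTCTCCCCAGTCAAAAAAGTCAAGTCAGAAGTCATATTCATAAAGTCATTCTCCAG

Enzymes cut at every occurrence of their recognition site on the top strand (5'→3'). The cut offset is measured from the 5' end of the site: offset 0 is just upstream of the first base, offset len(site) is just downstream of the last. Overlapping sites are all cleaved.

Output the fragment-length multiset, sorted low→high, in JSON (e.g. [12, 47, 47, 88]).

[2,2,5,5,6,7,7,7,7,8,10,11,14,19]

Scan for sites:
  XjeX (AGTCA, off=3): starts [47, 62, 71, 76, 83, 97] → cuts [50, 65, 74, 79, 86, 100]
  EstII (AAAAGTC, off=4): starts [10, 44, 68] → cuts [14, 48, 72]
  QalV (TTCTCC, off=3): starts [17, 28, 38, 54, 102] → cuts [20, 31, 41, 57, 105]

Pooled cuts: [14, 20, 31, 41, 48, 50, 57, 65, 72, 74, 79, 86, 100, 105]

Fragments:
  14→20: 6 bp
  20→31: 11 bp
  31→41: 10 bp
  41→48: 7 bp
  48→50: 2 bp
  50→57: 7 bp
  57→65: 8 bp
  65→72: 7 bp
  72→74: 2 bp
  74→79: 5 bp
  79→86: 7 bp
  86→100: 14 bp
  100→105: 5 bp
  105→14 (wrap): 110-105+14 = 19 bp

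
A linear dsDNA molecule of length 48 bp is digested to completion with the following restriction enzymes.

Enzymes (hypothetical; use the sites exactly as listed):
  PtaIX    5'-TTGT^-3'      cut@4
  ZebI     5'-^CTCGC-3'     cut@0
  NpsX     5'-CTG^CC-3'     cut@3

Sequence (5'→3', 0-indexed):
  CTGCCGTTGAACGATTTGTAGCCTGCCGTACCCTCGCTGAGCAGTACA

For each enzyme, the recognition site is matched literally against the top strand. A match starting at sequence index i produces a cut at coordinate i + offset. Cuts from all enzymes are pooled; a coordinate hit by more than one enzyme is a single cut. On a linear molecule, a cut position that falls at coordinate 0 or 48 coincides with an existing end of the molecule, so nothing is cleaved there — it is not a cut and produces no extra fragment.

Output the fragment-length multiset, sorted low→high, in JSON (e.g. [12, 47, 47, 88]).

[3,6,7,16,16]

Per-enzyme occurrences:
  PtaIX (TTGT, off=4): starts [15] → cuts [19]
  ZebI (CTCGC, off=0): starts [32] → cuts [32]
  NpsX (CTGCC, off=3): starts [0, 22] → cuts [3, 25]

All cut coordinates (distinct, sorted): [3, 19, 25, 32]

Fragment lengths:
  [0,3): 3 bp
  [3,19): 16 bp
  [19,25): 6 bp
  [25,32): 7 bp
  [32,48): 16 bp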